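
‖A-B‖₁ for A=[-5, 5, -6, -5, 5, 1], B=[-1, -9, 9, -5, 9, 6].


d = |-5+ 1| + |5+ 9| + |-6-9| + |-5+ 5| + |5-9| + |1-6|
  = 4 + 14 + 15 + 0 + 4 + 5
  = 42

42


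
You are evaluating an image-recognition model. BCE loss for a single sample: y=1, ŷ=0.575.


BCE = -[y·ln(p) + (1-y)·ln(1-p)]
= -1·ln(0.575) - 0
= -ln(0.575) = 0.5534

0.5534


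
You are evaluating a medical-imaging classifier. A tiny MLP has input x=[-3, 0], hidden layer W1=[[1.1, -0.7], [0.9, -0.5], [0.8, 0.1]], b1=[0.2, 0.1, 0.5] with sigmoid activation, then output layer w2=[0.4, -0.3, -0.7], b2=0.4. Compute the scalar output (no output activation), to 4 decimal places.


z1[0] = (1.1)·(-3) + (-0.7)·(0) + 0.2 = -3.1
z1[1] = (0.9)·(-3) + (-0.5)·(0) + 0.1 = -2.6
z1[2] = (0.8)·(-3) + (0.1)·(0) + 0.5 = -1.9
h = sigmoid(z1) = [0.0431, 0.0691, 0.1301]
output = (0.4)·(0.0431) + (-0.3)·(0.0691) + (-0.7)·(0.1301) + 0.4 = 0.3054

0.3054


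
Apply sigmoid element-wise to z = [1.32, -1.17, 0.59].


σ(1.32) = 1/(1+e^-1.32) = 0.7892
σ(-1.17) = 1/(1+e^1.17) = 0.2369
σ(0.59) = 1/(1+e^-0.59) = 0.6434
result = [0.7892, 0.2369, 0.6434]

[0.7892, 0.2369, 0.6434]


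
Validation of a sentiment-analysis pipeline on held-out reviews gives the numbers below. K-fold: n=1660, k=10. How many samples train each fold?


Fold size = 1660/10 = 166
Training per fold = 1660 - 166 = 1494

1494


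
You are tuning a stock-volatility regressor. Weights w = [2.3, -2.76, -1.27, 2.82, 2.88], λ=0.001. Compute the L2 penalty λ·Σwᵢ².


‖w‖₂² = (2.3)² + (-2.76)² + (-1.27)² + (2.82)² + (2.88)²
     = 5.29 + 7.6176 + 1.6129 + 7.9524 + 8.2944
     = 30.7673
λ·‖w‖₂² = 0.001·30.7673 = 0.030767

0.030767


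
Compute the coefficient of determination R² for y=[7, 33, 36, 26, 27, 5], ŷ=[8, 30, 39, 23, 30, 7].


ȳ = 22.3333
SS_res = Σ(y-ŷ)² = 41
SS_tot = Σ(y-ȳ)² = 871.33
R² = 1 - SS_res/SS_tot = 1 - 0.0471 = 0.9529

0.9529


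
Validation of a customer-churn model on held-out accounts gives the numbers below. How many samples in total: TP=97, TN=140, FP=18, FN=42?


Total = TP + TN + FP + FN
= 97 + 140 + 18 + 42
= 297
(Predicted positive: 115, predicted negative: 182)

297


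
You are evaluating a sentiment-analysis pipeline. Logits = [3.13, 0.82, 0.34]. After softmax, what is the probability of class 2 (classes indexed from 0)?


Exponentials: e^3.13=22.874, e^0.82=2.2705, e^0.34=1.4049
Sum = 26.5494
Softmax = [0.8616, 0.0855, 0.0529]
p[2] = 1.4049/26.5494 = 0.0529

0.0529


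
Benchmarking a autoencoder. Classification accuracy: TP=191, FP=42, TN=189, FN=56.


Accuracy = (TP+TN)/(TP+TN+FP+FN)
= (191+189)/(478)
= 380/478 = 79.5%

79.5%


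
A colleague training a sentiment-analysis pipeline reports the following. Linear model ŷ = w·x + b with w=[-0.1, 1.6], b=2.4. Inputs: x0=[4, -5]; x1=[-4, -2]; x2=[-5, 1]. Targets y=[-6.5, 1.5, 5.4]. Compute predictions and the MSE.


ŷ0 = (-0.1)·(4) + (1.6)·(-5) + 2.4 = -6.0
ŷ1 = (-0.1)·(-4) + (1.6)·(-2) + 2.4 = -0.4
ŷ2 = (-0.1)·(-5) + (1.6)·(1) + 2.4 = 4.5
errors² = [0.25, 3.61, 0.81]
MSE = 4.6700/3 = 1.5567

1.5567


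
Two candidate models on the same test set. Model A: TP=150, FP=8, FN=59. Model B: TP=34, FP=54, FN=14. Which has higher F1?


Model A: P=150/158=0.9494, R=150/209=0.7177, F1=2PR/(P+R)=2TP/(2TP+FP+FN)=300/367=0.8174
Model B: P=34/88=0.3864, R=34/48=0.7083, F1=2PR/(P+R)=2TP/(2TP+FP+FN)=68/136=0.5
0.8174 > 0.5 → Model A

Model A


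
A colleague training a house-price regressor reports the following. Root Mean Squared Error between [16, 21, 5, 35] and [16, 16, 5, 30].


MSE = 50/4 = 12.5
RMSE = √(50/4) = 3.5355

3.5355


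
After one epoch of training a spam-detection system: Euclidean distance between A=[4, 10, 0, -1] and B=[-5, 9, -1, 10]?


d = √((4+ 5)² + (10-9)² + (0+ 1)² + (-1-10)²)
  = √(81 + 1 + 1 + 121)
  = √204 = 14.2829

14.2829


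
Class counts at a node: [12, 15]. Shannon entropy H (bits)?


Probabilities: [12/27, 15/27] ≈ [0.4444, 0.5556]
H = -((12/27)·log₂(12/27) + (15/27)·log₂(15/27))
  = 0.9911 bits

0.9911 bits


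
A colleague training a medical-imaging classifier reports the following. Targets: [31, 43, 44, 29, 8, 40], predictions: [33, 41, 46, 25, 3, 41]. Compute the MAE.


Absolute errors: |31-33|=2, |43-41|=2, |44-46|=2, |29-25|=4, |8-3|=5, |40-41|=1
Sum = 16
MAE = 16/6 = 8/3

8/3


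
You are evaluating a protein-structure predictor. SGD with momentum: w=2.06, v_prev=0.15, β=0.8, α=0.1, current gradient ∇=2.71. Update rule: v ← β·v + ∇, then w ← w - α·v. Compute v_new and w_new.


v_new = 0.8·0.15 + 2.71 = 0.12 + 2.71 = 2.83
w_new = 2.06 - 0.1·2.83 = 2.06 - 0.283 = 1.777

v_new=2.83, w_new=1.777


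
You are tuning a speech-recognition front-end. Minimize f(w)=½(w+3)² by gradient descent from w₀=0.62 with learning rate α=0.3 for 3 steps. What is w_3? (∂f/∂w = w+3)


step 1: grad = 0.62+3 = 3.62; w = 0.62 - 0.3·(3.62) = -0.466
step 2: grad = -0.466+3 = 2.534; w = -0.466 - 0.3·(2.534) = -1.2262
step 3: grad = -1.2262+3 = 1.7738; w = -1.2262 - 0.3·(1.7738) = -1.75834

-1.75834


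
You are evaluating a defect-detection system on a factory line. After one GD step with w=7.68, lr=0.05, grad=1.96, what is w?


w_new = w - α·∇
= 7.68 - 0.05·1.96
= 7.68 - 0.098
= 7.582

7.582


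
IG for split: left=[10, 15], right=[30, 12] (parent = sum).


Parent = [40, 27], H_parent = 0.9727
H_left = 0.971 (n=25), H_right = 0.8631 (n=42)
H_children = (25/67)·0.971 + (42/67)·0.8631 = 0.9034
IG = 0.9727 - 0.9034 = 0.0693

0.0693


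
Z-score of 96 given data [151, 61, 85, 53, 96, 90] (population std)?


μ = 89.3333, σ = 31.5947
z = (96 - 89.3333)/31.5947 = 0.211

0.211


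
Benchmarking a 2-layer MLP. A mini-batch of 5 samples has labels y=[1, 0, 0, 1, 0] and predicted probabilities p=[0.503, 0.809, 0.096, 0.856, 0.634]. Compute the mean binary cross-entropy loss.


L[0] = -ln(0.503) = 0.6872
L[1] = -ln(1-0.809) = -ln(0.191) = 1.6555
L[2] = -ln(1-0.096) = -ln(0.904) = 0.1009
L[3] = -ln(0.856) = 0.1555
L[4] = -ln(1-0.634) = -ln(0.366) = 1.0051
mean = (0.6872 + 1.6555 + 0.1009 + 0.1555 + 1.0051)/5 = 0.7208

0.7208


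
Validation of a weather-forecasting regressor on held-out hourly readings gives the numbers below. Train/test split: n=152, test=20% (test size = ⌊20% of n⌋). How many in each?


Test = ⌊152·20/100⌋ = 30
Train = 152 - 30 = 122

Train: 122, Test: 30


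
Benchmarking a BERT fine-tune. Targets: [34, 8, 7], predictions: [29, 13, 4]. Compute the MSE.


Squared errors: (34-29)²=25, (8-13)²=25, (7-4)²=9
Sum = 59
MSE = 59/3 = 59/3

59/3


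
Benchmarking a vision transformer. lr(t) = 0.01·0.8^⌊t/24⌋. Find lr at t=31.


n_drops = ⌊31/24⌋ = 1
lr = 0.01·0.8^1 = 0.01·0.8 = 0.008

0.008


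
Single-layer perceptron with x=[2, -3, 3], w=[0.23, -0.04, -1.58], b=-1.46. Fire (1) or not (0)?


z = (2)·(0.23) + (-3)·(-0.04) + (3)·(-1.58) - 1.46
  = -5.62
step(z) = 0 (z<0)

0


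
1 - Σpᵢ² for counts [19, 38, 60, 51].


Probabilities: [19/168, 38/168, 60/168, 51/168] ≈ [0.1131, 0.2262, 0.3571, 0.3036]
Σpᵢ² = (361 + 1444 + 3600 + 2601)/168² = 8006/28224
Gini = 1 - Σpᵢ² = 1 - 8006/28224 = 0.7163

0.7163


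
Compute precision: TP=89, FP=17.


Precision = TP/(TP+FP)
= 89/(89+17)
= 89/106 = 83.96%

83.96%


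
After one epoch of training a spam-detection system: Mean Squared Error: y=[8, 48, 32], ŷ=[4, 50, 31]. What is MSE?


Squared errors: (8-4)²=16, (48-50)²=4, (32-31)²=1
Sum = 21
MSE = 21/3 = 7

7


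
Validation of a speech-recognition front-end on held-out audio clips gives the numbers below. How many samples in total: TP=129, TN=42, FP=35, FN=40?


Total = TP + TN + FP + FN
= 129 + 42 + 35 + 40
= 246
(Predicted positive: 164, predicted negative: 82)

246


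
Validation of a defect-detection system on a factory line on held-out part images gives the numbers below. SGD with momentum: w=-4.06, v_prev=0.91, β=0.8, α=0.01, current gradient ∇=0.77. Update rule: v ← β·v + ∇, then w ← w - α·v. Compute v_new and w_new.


v_new = 0.8·0.91 + 0.77 = 0.728 + 0.77 = 1.498
w_new = -4.06 - 0.01·1.498 = -4.06 - 0.01498 = -4.07498

v_new=1.498, w_new=-4.07498


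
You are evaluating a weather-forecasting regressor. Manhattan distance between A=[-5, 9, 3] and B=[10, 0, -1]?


d = |-5-10| + |9-0| + |3+ 1|
  = 15 + 9 + 4
  = 28

28


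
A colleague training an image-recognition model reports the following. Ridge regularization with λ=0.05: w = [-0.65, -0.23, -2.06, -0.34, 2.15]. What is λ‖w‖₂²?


‖w‖₂² = (-0.65)² + (-0.23)² + (-2.06)² + (-0.34)² + (2.15)²
     = 0.4225 + 0.0529 + 4.2436 + 0.1156 + 4.6225
     = 9.4571
λ·‖w‖₂² = 0.05·9.4571 = 0.472855

0.472855


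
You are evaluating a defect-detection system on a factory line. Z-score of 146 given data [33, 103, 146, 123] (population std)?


μ = 101.25, σ = 42.2396
z = (146 - 101.25)/42.2396 = 1.0594

1.0594


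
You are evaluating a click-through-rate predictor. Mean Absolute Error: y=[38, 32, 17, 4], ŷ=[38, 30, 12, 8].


Absolute errors: |38-38|=0, |32-30|=2, |17-12|=5, |4-8|=4
Sum = 11
MAE = 11/4 = 11/4

11/4


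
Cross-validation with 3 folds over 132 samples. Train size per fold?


Fold size = 132/3 = 44
Training per fold = 132 - 44 = 88

88


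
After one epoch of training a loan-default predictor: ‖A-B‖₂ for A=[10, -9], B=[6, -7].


d = √((10-6)² + (-9+ 7)²)
  = √(16 + 4)
  = √20 = 4.4721

4.4721


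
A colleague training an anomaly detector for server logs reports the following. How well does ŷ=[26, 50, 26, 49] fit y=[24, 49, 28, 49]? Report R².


ȳ = 37.5
SS_res = Σ(y-ŷ)² = 9
SS_tot = Σ(y-ȳ)² = 537
R² = 1 - SS_res/SS_tot = 1 - 0.0168 = 0.9832

0.9832


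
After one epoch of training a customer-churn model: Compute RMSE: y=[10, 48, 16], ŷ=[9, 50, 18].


MSE = 9/3 = 3
RMSE = √(9/3) = 1.7321

1.7321


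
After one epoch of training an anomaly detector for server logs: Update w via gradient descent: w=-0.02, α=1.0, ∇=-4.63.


w_new = w - α·∇
= -0.02 - 1.0·-4.63
= -0.02 + 4.63
= 4.61

4.61


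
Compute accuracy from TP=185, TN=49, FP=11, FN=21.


Accuracy = (TP+TN)/(TP+TN+FP+FN)
= (185+49)/(266)
= 234/266 = 87.97%

87.97%


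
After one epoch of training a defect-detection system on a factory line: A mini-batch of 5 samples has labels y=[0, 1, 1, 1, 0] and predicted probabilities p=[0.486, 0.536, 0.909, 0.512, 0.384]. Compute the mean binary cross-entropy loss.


L[0] = -ln(1-0.486) = -ln(0.514) = 0.6655
L[1] = -ln(0.536) = 0.6236
L[2] = -ln(0.909) = 0.0954
L[3] = -ln(0.512) = 0.6694
L[4] = -ln(1-0.384) = -ln(0.616) = 0.4845
mean = (0.6655 + 0.6236 + 0.0954 + 0.6694 + 0.4845)/5 = 0.5077

0.5077


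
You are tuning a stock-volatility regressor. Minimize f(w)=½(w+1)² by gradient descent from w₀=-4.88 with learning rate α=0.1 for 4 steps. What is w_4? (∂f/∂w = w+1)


step 1: grad = -4.88+1 = -3.88; w = -4.88 - 0.1·(-3.88) = -4.492
step 2: grad = -4.492+1 = -3.492; w = -4.492 - 0.1·(-3.492) = -4.1428
step 3: grad = -4.1428+1 = -3.1428; w = -4.1428 - 0.1·(-3.1428) = -3.82852
step 4: grad = -3.82852+1 = -2.82852; w = -3.82852 - 0.1·(-2.82852) = -3.545668

-3.545668


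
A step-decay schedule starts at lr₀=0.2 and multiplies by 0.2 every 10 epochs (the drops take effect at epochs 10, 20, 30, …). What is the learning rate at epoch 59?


n_drops = ⌊59/10⌋ = 5
lr = 0.2·0.2^5 = 0.2·0.00032 = 0.000064

0.000064


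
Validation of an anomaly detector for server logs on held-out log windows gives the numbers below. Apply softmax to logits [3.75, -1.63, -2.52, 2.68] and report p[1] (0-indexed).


Exponentials: e^3.75=42.5211, e^-1.63=0.1959, e^-2.52=0.0805, e^2.68=14.5851
Sum = 57.3826
Softmax = [0.741, 0.0034, 0.0014, 0.2542]
p[1] = 0.1959/57.3826 = 0.0034

0.0034


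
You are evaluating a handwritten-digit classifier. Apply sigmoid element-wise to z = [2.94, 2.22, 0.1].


σ(2.94) = 1/(1+e^-2.94) = 0.9498
σ(2.22) = 1/(1+e^-2.22) = 0.902
σ(0.1) = 1/(1+e^-0.1) = 0.525
result = [0.9498, 0.902, 0.525]

[0.9498, 0.902, 0.525]


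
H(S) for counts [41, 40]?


Probabilities: [41/81, 40/81] ≈ [0.5062, 0.4938]
H = -((41/81)·log₂(41/81) + (40/81)·log₂(40/81))
  = 0.9999 bits

0.9999 bits


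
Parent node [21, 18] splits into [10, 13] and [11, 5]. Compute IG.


Parent = [21, 18], H_parent = 0.9957
H_left = 0.9877 (n=23), H_right = 0.896 (n=16)
H_children = (23/39)·0.9877 + (16/39)·0.896 = 0.9501
IG = 0.9957 - 0.9501 = 0.0456

0.0456


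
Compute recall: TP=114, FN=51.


Recall = TP/(TP+FN)
= 114/(114+51)
= 114/165 = 69.09%

69.09%


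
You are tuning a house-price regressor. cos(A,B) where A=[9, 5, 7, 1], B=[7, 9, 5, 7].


A·B = 9·7 + 5·9 + 7·5 + 1·7 = 150
‖A‖ = √156 = 12.49, ‖B‖ = √204 = 14.2829
cos = 150/(√156·√204) = 150/√31824 = 0.8408

0.8408


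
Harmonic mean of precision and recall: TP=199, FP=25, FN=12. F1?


Precision = 199/224 = 0.8884
Recall = 199/211 = 0.9431
F1 = 2·P·R/(P+R) = 2·TP/(2·TP+FP+FN) = 398/(398+25+12) = 398/435 = 0.9149

0.9149


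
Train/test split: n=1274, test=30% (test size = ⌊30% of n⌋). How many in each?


Test = ⌊1274·30/100⌋ = 382
Train = 1274 - 382 = 892

Train: 892, Test: 382


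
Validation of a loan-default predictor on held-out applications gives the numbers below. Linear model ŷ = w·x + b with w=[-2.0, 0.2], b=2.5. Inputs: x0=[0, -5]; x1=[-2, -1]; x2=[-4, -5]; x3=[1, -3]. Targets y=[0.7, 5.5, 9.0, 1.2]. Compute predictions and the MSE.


ŷ0 = (-2.0)·(0) + (0.2)·(-5) + 2.5 = 1.5
ŷ1 = (-2.0)·(-2) + (0.2)·(-1) + 2.5 = 6.3
ŷ2 = (-2.0)·(-4) + (0.2)·(-5) + 2.5 = 9.5
ŷ3 = (-2.0)·(1) + (0.2)·(-3) + 2.5 = -0.1
errors² = [0.64, 0.64, 0.25, 1.69]
MSE = 3.2200/4 = 0.805

0.805


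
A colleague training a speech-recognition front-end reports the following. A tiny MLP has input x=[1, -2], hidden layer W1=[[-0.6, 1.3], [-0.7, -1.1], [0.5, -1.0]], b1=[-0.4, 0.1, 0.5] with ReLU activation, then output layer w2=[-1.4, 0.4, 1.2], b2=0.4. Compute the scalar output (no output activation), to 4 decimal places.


z1[0] = (-0.6)·(1) + (1.3)·(-2) - 0.4 = -3.6
z1[1] = (-0.7)·(1) + (-1.1)·(-2) + 0.1 = 1.6
z1[2] = (0.5)·(1) + (-1.0)·(-2) + 0.5 = 3.0
h = ReLU(z1) = [0.0, 1.6, 3.0]
output = (-1.4)·(0.0) + (0.4)·(1.6) + (1.2)·(3.0) + 0.4 = 4.64

4.64


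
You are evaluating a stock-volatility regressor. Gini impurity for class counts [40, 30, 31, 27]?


Probabilities: [40/128, 30/128, 31/128, 27/128] ≈ [0.3125, 0.2344, 0.2422, 0.2109]
Σpᵢ² = (1600 + 900 + 961 + 729)/128² = 4190/16384
Gini = 1 - Σpᵢ² = 1 - 4190/16384 = 0.7443

0.7443


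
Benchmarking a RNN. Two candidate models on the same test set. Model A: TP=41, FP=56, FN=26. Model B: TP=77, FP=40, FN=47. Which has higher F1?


Model A: P=41/97=0.4227, R=41/67=0.6119, F1=2PR/(P+R)=2TP/(2TP+FP+FN)=82/164=0.5
Model B: P=77/117=0.6581, R=77/124=0.621, F1=2PR/(P+R)=2TP/(2TP+FP+FN)=154/241=0.639
0.5 < 0.639 → Model B

Model B


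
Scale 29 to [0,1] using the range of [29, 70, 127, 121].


min=29, max=127
(29-29)/(127-29) = 0/98 = 0.0

0.0


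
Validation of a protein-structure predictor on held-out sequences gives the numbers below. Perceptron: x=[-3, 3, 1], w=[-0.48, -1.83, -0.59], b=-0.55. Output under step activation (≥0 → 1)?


z = (-3)·(-0.48) + (3)·(-1.83) + (1)·(-0.59) - 0.55
  = -5.19
step(z) = 0 (z<0)

0


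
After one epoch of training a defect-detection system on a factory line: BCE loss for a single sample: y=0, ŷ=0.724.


BCE = -[y·ln(p) + (1-y)·ln(1-p)]
= -0 - 1·ln(1-0.724)
= -ln(0.276) = 1.2874

1.2874


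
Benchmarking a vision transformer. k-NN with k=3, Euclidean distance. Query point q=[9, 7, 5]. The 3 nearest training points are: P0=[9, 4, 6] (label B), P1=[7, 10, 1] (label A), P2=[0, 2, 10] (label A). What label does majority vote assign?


d(q,P0) = 3.1623  (label B)
d(q,P1) = 5.3852  (label A)
d(q,P2) = 11.4455  (label A)
Votes: A=2, B=1
Majority → A

A


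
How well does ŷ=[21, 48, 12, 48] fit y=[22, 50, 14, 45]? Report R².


ȳ = 32.75
SS_res = Σ(y-ŷ)² = 18
SS_tot = Σ(y-ȳ)² = 914.75
R² = 1 - SS_res/SS_tot = 1 - 0.0197 = 0.9803

0.9803


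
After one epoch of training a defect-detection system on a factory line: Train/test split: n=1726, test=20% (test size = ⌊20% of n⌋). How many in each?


Test = ⌊1726·20/100⌋ = 345
Train = 1726 - 345 = 1381

Train: 1381, Test: 345


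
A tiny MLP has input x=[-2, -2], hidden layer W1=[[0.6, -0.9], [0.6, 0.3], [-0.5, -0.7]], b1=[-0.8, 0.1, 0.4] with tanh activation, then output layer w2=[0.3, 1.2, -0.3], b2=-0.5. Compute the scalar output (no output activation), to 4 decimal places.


z1[0] = (0.6)·(-2) + (-0.9)·(-2) - 0.8 = -0.2
z1[1] = (0.6)·(-2) + (0.3)·(-2) + 0.1 = -1.7
z1[2] = (-0.5)·(-2) + (-0.7)·(-2) + 0.4 = 2.8
h = tanh(z1) = [-0.1974, -0.9354, 0.9926]
output = (0.3)·(-0.1974) + (1.2)·(-0.9354) + (-0.3)·(0.9926) - 0.5 = -1.9795

-1.9795


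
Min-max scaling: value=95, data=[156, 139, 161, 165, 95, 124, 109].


min=95, max=165
(95-95)/(165-95) = 0/70 = 0.0

0.0


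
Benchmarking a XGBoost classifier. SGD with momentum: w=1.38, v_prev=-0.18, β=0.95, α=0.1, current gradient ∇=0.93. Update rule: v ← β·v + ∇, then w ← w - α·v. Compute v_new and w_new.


v_new = 0.95·-0.18 + 0.93 = -0.171 + 0.93 = 0.759
w_new = 1.38 - 0.1·0.759 = 1.38 - 0.0759 = 1.3041

v_new=0.759, w_new=1.3041


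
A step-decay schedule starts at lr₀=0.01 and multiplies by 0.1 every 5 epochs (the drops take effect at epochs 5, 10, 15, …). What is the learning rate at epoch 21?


n_drops = ⌊21/5⌋ = 4
lr = 0.01·0.1^4 = 0.01·0.0001 = 0.000001

0.000001


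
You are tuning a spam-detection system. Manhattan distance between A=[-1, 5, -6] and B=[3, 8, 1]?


d = |-1-3| + |5-8| + |-6-1|
  = 4 + 3 + 7
  = 14

14


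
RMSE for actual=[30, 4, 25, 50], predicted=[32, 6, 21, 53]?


MSE = 33/4 = 8.25
RMSE = √(33/4) = 2.8723

2.8723


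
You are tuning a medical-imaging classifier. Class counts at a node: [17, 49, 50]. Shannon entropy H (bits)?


Probabilities: [17/116, 49/116, 50/116] ≈ [0.1466, 0.4224, 0.431]
H = -((17/116)·log₂(17/116) + (49/116)·log₂(49/116) + (50/116)·log₂(50/116))
  = 1.4545 bits

1.4545 bits


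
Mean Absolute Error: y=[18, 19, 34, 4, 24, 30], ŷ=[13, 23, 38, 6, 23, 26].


Absolute errors: |18-13|=5, |19-23|=4, |34-38|=4, |4-6|=2, |24-23|=1, |30-26|=4
Sum = 20
MAE = 20/6 = 10/3

10/3


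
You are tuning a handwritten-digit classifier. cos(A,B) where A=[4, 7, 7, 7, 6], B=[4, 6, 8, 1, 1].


A·B = 4·4 + 7·6 + 7·8 + 7·1 + 6·1 = 127
‖A‖ = √199 = 14.1067, ‖B‖ = √118 = 10.8628
cos = 127/(√199·√118) = 127/√23482 = 0.8288

0.8288


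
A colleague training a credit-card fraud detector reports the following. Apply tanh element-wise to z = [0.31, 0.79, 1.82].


tanh(0.31) = 0.3004
tanh(0.79) = 0.6584
tanh(1.82) = 0.9488
result = [0.3004, 0.6584, 0.9488]

[0.3004, 0.6584, 0.9488]


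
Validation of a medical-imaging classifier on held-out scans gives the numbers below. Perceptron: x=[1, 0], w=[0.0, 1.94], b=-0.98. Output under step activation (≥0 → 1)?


z = (1)·(0.0) + (0)·(1.94) - 0.98
  = -0.98
step(z) = 0 (z<0)

0


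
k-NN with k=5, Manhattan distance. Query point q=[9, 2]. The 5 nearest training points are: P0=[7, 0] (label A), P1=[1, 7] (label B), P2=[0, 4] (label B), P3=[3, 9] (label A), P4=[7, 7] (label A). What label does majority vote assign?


d(q,P0) = 4  (label A)
d(q,P1) = 13  (label B)
d(q,P2) = 11  (label B)
d(q,P3) = 13  (label A)
d(q,P4) = 7  (label A)
Votes: A=3, B=2
Majority → A

A


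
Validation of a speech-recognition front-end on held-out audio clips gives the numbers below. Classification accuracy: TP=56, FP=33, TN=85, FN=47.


Accuracy = (TP+TN)/(TP+TN+FP+FN)
= (56+85)/(221)
= 141/221 = 63.8%

63.8%


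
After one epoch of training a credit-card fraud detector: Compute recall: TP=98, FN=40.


Recall = TP/(TP+FN)
= 98/(98+40)
= 98/138 = 71.01%

71.01%


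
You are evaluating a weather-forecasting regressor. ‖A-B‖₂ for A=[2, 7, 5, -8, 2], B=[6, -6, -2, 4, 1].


d = √((2-6)² + (7+ 6)² + (5+ 2)² + (-8-4)² + (2-1)²)
  = √(16 + 169 + 49 + 144 + 1)
  = √379 = 19.4679

19.4679


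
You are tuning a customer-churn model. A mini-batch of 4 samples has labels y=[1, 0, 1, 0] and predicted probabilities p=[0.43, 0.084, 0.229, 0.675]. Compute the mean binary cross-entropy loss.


L[0] = -ln(0.43) = 0.844
L[1] = -ln(1-0.084) = -ln(0.916) = 0.0877
L[2] = -ln(0.229) = 1.474
L[3] = -ln(1-0.675) = -ln(0.325) = 1.1239
mean = (0.844 + 0.0877 + 1.474 + 1.1239)/4 = 0.8824

0.8824


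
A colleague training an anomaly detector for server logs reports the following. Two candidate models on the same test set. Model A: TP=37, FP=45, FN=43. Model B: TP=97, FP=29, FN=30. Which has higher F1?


Model A: P=37/82=0.4512, R=37/80=0.4625, F1=2PR/(P+R)=2TP/(2TP+FP+FN)=74/162=0.4568
Model B: P=97/126=0.7698, R=97/127=0.7638, F1=2PR/(P+R)=2TP/(2TP+FP+FN)=194/253=0.7668
0.4568 < 0.7668 → Model B

Model B


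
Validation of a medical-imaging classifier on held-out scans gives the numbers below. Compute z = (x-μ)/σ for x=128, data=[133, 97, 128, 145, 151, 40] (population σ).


μ = 115.6667, σ = 37.9371
z = (128 - 115.6667)/37.9371 = 0.3251

0.3251


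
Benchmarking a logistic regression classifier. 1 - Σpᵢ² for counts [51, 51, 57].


Probabilities: [51/159, 51/159, 57/159] ≈ [0.3208, 0.3208, 0.3585]
Σpᵢ² = (2601 + 2601 + 3249)/159² = 8451/25281
Gini = 1 - Σpᵢ² = 1 - 8451/25281 = 0.6657

0.6657


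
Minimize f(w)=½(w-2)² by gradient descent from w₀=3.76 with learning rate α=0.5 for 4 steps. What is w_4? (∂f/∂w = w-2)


step 1: grad = 3.76-2 = 1.76; w = 3.76 - 0.5·(1.76) = 2.88
step 2: grad = 2.88-2 = 0.88; w = 2.88 - 0.5·(0.88) = 2.44
step 3: grad = 2.44-2 = 0.44; w = 2.44 - 0.5·(0.44) = 2.22
step 4: grad = 2.22-2 = 0.22; w = 2.22 - 0.5·(0.22) = 2.11

2.11


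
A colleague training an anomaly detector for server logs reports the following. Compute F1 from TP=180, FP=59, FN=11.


Precision = 180/239 = 0.7531
Recall = 180/191 = 0.9424
F1 = 2·P·R/(P+R) = 2·TP/(2·TP+FP+FN) = 360/(360+59+11) = 360/430 = 0.8372

0.8372


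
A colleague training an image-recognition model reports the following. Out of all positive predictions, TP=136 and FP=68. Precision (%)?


Precision = TP/(TP+FP)
= 136/(136+68)
= 136/204 = 66.67%

66.67%


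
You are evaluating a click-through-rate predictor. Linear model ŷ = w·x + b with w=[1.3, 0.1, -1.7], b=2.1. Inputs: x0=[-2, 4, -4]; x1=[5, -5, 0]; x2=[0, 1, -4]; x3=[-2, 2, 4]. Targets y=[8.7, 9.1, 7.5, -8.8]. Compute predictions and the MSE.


ŷ0 = (1.3)·(-2) + (0.1)·(4) + (-1.7)·(-4) + 2.1 = 6.7
ŷ1 = (1.3)·(5) + (0.1)·(-5) + (-1.7)·(0) + 2.1 = 8.1
ŷ2 = (1.3)·(0) + (0.1)·(1) + (-1.7)·(-4) + 2.1 = 9.0
ŷ3 = (1.3)·(-2) + (0.1)·(2) + (-1.7)·(4) + 2.1 = -7.1
errors² = [4.0, 1.0, 2.25, 2.89]
MSE = 10.1400/4 = 2.535

2.535


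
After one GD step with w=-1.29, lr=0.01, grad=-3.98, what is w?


w_new = w - α·∇
= -1.29 - 0.01·-3.98
= -1.29 + 0.0398
= -1.2502

-1.2502


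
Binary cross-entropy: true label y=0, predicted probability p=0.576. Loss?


BCE = -[y·ln(p) + (1-y)·ln(1-p)]
= -0 - 1·ln(1-0.576)
= -ln(0.424) = 0.858

0.858


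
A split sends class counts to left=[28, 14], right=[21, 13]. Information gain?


Parent = [49, 27], H_parent = 0.9387
H_left = 0.9183 (n=42), H_right = 0.9597 (n=34)
H_children = (42/76)·0.9183 + (34/76)·0.9597 = 0.9368
IG = 0.9387 - 0.9368 = 0.0019

0.0019


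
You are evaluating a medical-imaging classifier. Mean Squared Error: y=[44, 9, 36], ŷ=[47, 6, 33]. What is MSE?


Squared errors: (44-47)²=9, (9-6)²=9, (36-33)²=9
Sum = 27
MSE = 27/3 = 9

9


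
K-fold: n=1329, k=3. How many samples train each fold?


Fold size = 1329/3 = 443
Training per fold = 1329 - 443 = 886

886


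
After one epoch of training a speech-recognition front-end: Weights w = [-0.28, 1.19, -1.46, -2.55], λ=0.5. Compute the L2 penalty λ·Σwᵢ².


‖w‖₂² = (-0.28)² + (1.19)² + (-1.46)² + (-2.55)²
     = 0.0784 + 1.4161 + 2.1316 + 6.5025
     = 10.1286
λ·‖w‖₂² = 0.5·10.1286 = 5.0643

5.0643


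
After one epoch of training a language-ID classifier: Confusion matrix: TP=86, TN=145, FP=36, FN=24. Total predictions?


Total = TP + TN + FP + FN
= 86 + 145 + 36 + 24
= 291
(Predicted positive: 122, predicted negative: 169)

291


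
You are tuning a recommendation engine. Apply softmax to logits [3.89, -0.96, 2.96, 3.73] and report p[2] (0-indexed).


Exponentials: e^3.89=48.9109, e^-0.96=0.3829, e^2.96=19.298, e^3.73=41.6791
Sum = 110.2709
Softmax = [0.4436, 0.0035, 0.175, 0.378]
p[2] = 19.298/110.2709 = 0.175

0.175


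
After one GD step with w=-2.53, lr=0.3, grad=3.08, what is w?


w_new = w - α·∇
= -2.53 - 0.3·3.08
= -2.53 - 0.924
= -3.454

-3.454


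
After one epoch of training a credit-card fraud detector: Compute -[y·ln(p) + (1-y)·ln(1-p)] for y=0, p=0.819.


BCE = -[y·ln(p) + (1-y)·ln(1-p)]
= -0 - 1·ln(1-0.819)
= -ln(0.181) = 1.7093

1.7093


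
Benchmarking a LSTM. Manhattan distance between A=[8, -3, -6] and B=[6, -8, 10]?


d = |8-6| + |-3+ 8| + |-6-10|
  = 2 + 5 + 16
  = 23

23


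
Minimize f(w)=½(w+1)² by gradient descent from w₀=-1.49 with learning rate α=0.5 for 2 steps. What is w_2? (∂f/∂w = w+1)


step 1: grad = -1.49+1 = -0.49; w = -1.49 - 0.5·(-0.49) = -1.245
step 2: grad = -1.245+1 = -0.245; w = -1.245 - 0.5·(-0.245) = -1.1225

-1.1225


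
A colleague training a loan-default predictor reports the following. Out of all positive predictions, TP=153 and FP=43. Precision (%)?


Precision = TP/(TP+FP)
= 153/(153+43)
= 153/196 = 78.06%

78.06%


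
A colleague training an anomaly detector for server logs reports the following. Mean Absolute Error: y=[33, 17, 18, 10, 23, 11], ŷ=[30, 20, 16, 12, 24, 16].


Absolute errors: |33-30|=3, |17-20|=3, |18-16|=2, |10-12|=2, |23-24|=1, |11-16|=5
Sum = 16
MAE = 16/6 = 8/3

8/3


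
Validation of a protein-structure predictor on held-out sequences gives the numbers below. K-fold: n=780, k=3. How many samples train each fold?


Fold size = 780/3 = 260
Training per fold = 780 - 260 = 520

520


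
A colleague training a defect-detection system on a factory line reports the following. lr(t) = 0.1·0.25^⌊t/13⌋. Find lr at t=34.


n_drops = ⌊34/13⌋ = 2
lr = 0.1·0.25^2 = 0.1·0.0625 = 0.00625

0.00625


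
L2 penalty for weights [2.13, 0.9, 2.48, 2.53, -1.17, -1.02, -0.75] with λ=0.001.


‖w‖₂² = (2.13)² + (0.9)² + (2.48)² + (2.53)² + (-1.17)² + (-1.02)² + (-0.75)²
     = 4.5369 + 0.81 + 6.1504 + 6.4009 + 1.3689 + 1.0404 + 0.5625
     = 20.87
λ·‖w‖₂² = 0.001·20.87 = 0.02087

0.02087


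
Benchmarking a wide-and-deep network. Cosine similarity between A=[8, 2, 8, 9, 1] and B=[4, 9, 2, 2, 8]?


A·B = 8·4 + 2·9 + 8·2 + 9·2 + 1·8 = 92
‖A‖ = √214 = 14.6287, ‖B‖ = √169 = 13
cos = 92/(√214·√169) = 92/√36166 = 0.4838

0.4838


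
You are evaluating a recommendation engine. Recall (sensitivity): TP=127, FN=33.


Recall = TP/(TP+FN)
= 127/(127+33)
= 127/160 = 79.38%

79.38%


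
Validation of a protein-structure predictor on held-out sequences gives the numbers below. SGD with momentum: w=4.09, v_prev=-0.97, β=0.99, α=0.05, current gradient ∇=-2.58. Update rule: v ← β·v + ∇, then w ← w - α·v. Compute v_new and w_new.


v_new = 0.99·-0.97 - 2.58 = -0.9603 - 2.58 = -3.5403
w_new = 4.09 - 0.05·-3.5403 = 4.09 + 0.177015 = 4.267015

v_new=-3.5403, w_new=4.267015


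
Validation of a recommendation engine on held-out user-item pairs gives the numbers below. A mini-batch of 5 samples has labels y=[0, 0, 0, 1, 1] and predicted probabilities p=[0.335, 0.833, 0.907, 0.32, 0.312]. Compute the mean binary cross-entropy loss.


L[0] = -ln(1-0.335) = -ln(0.665) = 0.408
L[1] = -ln(1-0.833) = -ln(0.167) = 1.7898
L[2] = -ln(1-0.907) = -ln(0.093) = 2.3752
L[3] = -ln(0.32) = 1.1394
L[4] = -ln(0.312) = 1.1648
mean = (0.408 + 1.7898 + 2.3752 + 1.1394 + 1.1648)/5 = 1.3754

1.3754


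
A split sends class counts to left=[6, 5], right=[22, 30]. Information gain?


Parent = [28, 35], H_parent = 0.9911
H_left = 0.994 (n=11), H_right = 0.9829 (n=52)
H_children = (11/63)·0.994 + (52/63)·0.9829 = 0.9848
IG = 0.9911 - 0.9848 = 0.0063

0.0063


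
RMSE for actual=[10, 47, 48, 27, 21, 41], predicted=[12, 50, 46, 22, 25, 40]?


MSE = 59/6 = 9.8333
RMSE = √(59/6) = 3.1358

3.1358


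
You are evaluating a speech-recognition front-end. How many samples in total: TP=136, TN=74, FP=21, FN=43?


Total = TP + TN + FP + FN
= 136 + 74 + 21 + 43
= 274
(Predicted positive: 157, predicted negative: 117)

274


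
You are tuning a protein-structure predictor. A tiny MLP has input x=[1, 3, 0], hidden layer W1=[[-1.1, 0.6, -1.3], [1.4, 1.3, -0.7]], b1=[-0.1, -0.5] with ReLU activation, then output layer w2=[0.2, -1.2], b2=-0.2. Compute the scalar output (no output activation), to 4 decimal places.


z1[0] = (-1.1)·(1) + (0.6)·(3) + (-1.3)·(0) - 0.1 = 0.6
z1[1] = (1.4)·(1) + (1.3)·(3) + (-0.7)·(0) - 0.5 = 4.8
h = ReLU(z1) = [0.6, 4.8]
output = (0.2)·(0.6) + (-1.2)·(4.8) - 0.2 = -5.84

-5.84


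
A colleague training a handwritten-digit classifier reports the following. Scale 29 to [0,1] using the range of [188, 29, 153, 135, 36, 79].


min=29, max=188
(29-29)/(188-29) = 0/159 = 0.0

0.0


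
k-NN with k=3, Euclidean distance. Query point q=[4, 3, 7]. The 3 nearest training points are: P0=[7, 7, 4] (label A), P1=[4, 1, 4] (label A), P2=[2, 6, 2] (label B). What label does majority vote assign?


d(q,P0) = 5.831  (label A)
d(q,P1) = 3.6056  (label A)
d(q,P2) = 6.1644  (label B)
Votes: A=2, B=1
Majority → A

A


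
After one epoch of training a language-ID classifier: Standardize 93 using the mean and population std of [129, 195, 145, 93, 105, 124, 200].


μ = 141.5714, σ = 38.6259
z = (93 - 141.5714)/38.6259 = -1.2575

-1.2575


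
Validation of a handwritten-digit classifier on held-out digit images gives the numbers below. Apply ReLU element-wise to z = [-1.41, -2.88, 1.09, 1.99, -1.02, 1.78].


ReLU(-1.41) = max(0, -1.41) = 0.0
ReLU(-2.88) = max(0, -2.88) = 0.0
ReLU(1.09) = max(0, 1.09) = 1.09
ReLU(1.99) = max(0, 1.99) = 1.99
ReLU(-1.02) = max(0, -1.02) = 0.0
ReLU(1.78) = max(0, 1.78) = 1.78
result = [0.0, 0.0, 1.09, 1.99, 0.0, 1.78]

[0.0, 0.0, 1.09, 1.99, 0.0, 1.78]


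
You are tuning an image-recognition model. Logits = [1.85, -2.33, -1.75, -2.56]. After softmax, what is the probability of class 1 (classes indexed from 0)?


Exponentials: e^1.85=6.3598, e^-2.33=0.0973, e^-1.75=0.1738, e^-2.56=0.0773
Sum = 6.7082
Softmax = [0.9481, 0.0145, 0.0259, 0.0115]
p[1] = 0.0973/6.7082 = 0.0145

0.0145


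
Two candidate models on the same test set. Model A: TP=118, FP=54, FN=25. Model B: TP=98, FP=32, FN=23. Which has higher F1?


Model A: P=118/172=0.686, R=118/143=0.8252, F1=2PR/(P+R)=2TP/(2TP+FP+FN)=236/315=0.7492
Model B: P=98/130=0.7538, R=98/121=0.8099, F1=2PR/(P+R)=2TP/(2TP+FP+FN)=196/251=0.7809
0.7492 < 0.7809 → Model B

Model B


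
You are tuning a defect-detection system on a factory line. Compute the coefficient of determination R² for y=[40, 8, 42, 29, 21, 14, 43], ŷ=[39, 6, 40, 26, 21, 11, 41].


ȳ = 28.1429
SS_res = Σ(y-ŷ)² = 31
SS_tot = Σ(y-ȳ)² = 1210.86
R² = 1 - SS_res/SS_tot = 1 - 0.0256 = 0.9744

0.9744


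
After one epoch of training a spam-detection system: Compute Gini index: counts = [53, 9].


Probabilities: [53/62, 9/62] ≈ [0.8548, 0.1452]
Σpᵢ² = (2809 + 81)/62² = 2890/3844
Gini = 1 - Σpᵢ² = 1 - 2890/3844 = 0.2482

0.2482


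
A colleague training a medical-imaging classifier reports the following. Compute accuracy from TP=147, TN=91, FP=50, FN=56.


Accuracy = (TP+TN)/(TP+TN+FP+FN)
= (147+91)/(344)
= 238/344 = 69.19%

69.19%


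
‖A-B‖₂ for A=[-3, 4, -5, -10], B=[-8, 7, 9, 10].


d = √((-3+ 8)² + (4-7)² + (-5-9)² + (-10-10)²)
  = √(25 + 9 + 196 + 400)
  = √630 = 25.0998

25.0998


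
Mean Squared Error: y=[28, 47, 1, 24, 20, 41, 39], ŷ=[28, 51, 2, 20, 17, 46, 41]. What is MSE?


Squared errors: (28-28)²=0, (47-51)²=16, (1-2)²=1, (24-20)²=16, (20-17)²=9, (41-46)²=25, (39-41)²=4
Sum = 71
MSE = 71/7 = 71/7

71/7


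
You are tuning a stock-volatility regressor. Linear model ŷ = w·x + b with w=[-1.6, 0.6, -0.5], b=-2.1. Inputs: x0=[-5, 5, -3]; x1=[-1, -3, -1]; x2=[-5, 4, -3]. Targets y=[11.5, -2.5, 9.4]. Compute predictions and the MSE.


ŷ0 = (-1.6)·(-5) + (0.6)·(5) + (-0.5)·(-3) - 2.1 = 10.4
ŷ1 = (-1.6)·(-1) + (0.6)·(-3) + (-0.5)·(-1) - 2.1 = -1.8
ŷ2 = (-1.6)·(-5) + (0.6)·(4) + (-0.5)·(-3) - 2.1 = 9.8
errors² = [1.21, 0.49, 0.16]
MSE = 1.8600/3 = 0.62

0.62


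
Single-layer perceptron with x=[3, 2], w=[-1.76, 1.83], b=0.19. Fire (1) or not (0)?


z = (3)·(-1.76) + (2)·(1.83) + 0.19
  = -1.43
step(z) = 0 (z<0)

0


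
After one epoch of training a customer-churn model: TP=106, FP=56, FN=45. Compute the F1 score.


Precision = 106/162 = 0.6543
Recall = 106/151 = 0.702
F1 = 2·P·R/(P+R) = 2·TP/(2·TP+FP+FN) = 212/(212+56+45) = 212/313 = 0.6773

0.6773


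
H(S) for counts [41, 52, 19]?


Probabilities: [41/112, 52/112, 19/112] ≈ [0.3661, 0.4643, 0.1696]
H = -((41/112)·log₂(41/112) + (52/112)·log₂(52/112) + (19/112)·log₂(19/112))
  = 1.4788 bits

1.4788 bits


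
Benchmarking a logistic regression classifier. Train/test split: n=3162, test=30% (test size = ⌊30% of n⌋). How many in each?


Test = ⌊3162·30/100⌋ = 948
Train = 3162 - 948 = 2214

Train: 2214, Test: 948


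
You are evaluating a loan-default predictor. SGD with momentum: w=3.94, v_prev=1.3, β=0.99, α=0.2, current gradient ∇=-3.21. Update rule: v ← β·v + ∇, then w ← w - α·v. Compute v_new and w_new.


v_new = 0.99·1.3 - 3.21 = 1.287 - 3.21 = -1.923
w_new = 3.94 - 0.2·-1.923 = 3.94 + 0.3846 = 4.3246

v_new=-1.923, w_new=4.3246


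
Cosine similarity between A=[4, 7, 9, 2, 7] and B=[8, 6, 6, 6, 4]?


A·B = 4·8 + 7·6 + 9·6 + 2·6 + 7·4 = 168
‖A‖ = √199 = 14.1067, ‖B‖ = √188 = 13.7113
cos = 168/(√199·√188) = 168/√37412 = 0.8686

0.8686


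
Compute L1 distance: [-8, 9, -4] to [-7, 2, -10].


d = |-8+ 7| + |9-2| + |-4+ 10|
  = 1 + 7 + 6
  = 14

14


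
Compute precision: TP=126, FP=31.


Precision = TP/(TP+FP)
= 126/(126+31)
= 126/157 = 80.25%

80.25%


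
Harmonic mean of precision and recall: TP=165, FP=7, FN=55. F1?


Precision = 165/172 = 0.9593
Recall = 165/220 = 0.75
F1 = 2·P·R/(P+R) = 2·TP/(2·TP+FP+FN) = 330/(330+7+55) = 330/392 = 0.8418

0.8418


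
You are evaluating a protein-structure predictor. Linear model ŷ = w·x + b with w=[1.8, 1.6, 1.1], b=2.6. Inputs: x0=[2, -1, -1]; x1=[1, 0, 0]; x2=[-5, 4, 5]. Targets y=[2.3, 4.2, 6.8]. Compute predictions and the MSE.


ŷ0 = (1.8)·(2) + (1.6)·(-1) + (1.1)·(-1) + 2.6 = 3.5
ŷ1 = (1.8)·(1) + (1.6)·(0) + (1.1)·(0) + 2.6 = 4.4
ŷ2 = (1.8)·(-5) + (1.6)·(4) + (1.1)·(5) + 2.6 = 5.5
errors² = [1.44, 0.04, 1.69]
MSE = 3.1700/3 = 1.0567

1.0567


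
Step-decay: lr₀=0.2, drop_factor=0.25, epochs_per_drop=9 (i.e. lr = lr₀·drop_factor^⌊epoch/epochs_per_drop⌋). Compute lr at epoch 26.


n_drops = ⌊26/9⌋ = 2
lr = 0.2·0.25^2 = 0.2·0.0625 = 0.0125

0.0125


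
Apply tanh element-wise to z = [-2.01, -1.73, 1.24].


tanh(-2.01) = -0.9647
tanh(-1.73) = -0.9391
tanh(1.24) = 0.8455
result = [-0.9647, -0.9391, 0.8455]

[-0.9647, -0.9391, 0.8455]


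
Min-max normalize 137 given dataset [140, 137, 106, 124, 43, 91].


min=43, max=140
(137-43)/(140-43) = 94/97 = 0.9691

0.9691


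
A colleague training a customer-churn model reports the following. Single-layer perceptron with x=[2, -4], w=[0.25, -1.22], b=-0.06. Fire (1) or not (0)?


z = (2)·(0.25) + (-4)·(-1.22) - 0.06
  = 5.32
step(z) = 1 (z≥0)

1


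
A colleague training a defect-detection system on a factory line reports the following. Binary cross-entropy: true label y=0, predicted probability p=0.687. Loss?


BCE = -[y·ln(p) + (1-y)·ln(1-p)]
= -0 - 1·ln(1-0.687)
= -ln(0.313) = 1.1616

1.1616


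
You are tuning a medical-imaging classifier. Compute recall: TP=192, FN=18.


Recall = TP/(TP+FN)
= 192/(192+18)
= 192/210 = 91.43%

91.43%


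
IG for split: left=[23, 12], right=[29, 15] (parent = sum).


Parent = [52, 27], H_parent = 0.9265
H_left = 0.9275 (n=35), H_right = 0.9257 (n=44)
H_children = (35/79)·0.9275 + (44/79)·0.9257 = 0.9265
IG = 0.9265 - 0.9265 = 0.0

0.0


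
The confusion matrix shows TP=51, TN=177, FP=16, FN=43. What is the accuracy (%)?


Accuracy = (TP+TN)/(TP+TN+FP+FN)
= (51+177)/(287)
= 228/287 = 79.44%

79.44%


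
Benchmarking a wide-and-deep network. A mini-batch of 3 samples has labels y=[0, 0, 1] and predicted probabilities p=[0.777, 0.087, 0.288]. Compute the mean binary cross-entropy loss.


L[0] = -ln(1-0.777) = -ln(0.223) = 1.5006
L[1] = -ln(1-0.087) = -ln(0.913) = 0.091
L[2] = -ln(0.288) = 1.2448
mean = (1.5006 + 0.091 + 1.2448)/3 = 0.9455

0.9455


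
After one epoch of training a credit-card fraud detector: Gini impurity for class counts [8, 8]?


Probabilities: [8/16, 8/16] ≈ [0.5, 0.5]
Σpᵢ² = (64 + 64)/16² = 128/256
Gini = 1 - Σpᵢ² = 1 - 128/256 = 0.5

0.5


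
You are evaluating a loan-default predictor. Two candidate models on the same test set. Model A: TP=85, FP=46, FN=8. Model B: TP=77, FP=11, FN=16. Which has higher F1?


Model A: P=85/131=0.6489, R=85/93=0.914, F1=2PR/(P+R)=2TP/(2TP+FP+FN)=170/224=0.7589
Model B: P=77/88=0.875, R=77/93=0.828, F1=2PR/(P+R)=2TP/(2TP+FP+FN)=154/181=0.8508
0.7589 < 0.8508 → Model B

Model B


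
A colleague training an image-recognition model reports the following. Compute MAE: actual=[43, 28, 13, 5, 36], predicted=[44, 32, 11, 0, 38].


Absolute errors: |43-44|=1, |28-32|=4, |13-11|=2, |5-0|=5, |36-38|=2
Sum = 14
MAE = 14/5 = 14/5

14/5


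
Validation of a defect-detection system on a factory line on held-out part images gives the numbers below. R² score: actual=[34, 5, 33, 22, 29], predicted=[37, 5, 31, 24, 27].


ȳ = 24.6
SS_res = Σ(y-ŷ)² = 21
SS_tot = Σ(y-ȳ)² = 569.2
R² = 1 - SS_res/SS_tot = 1 - 0.0369 = 0.9631

0.9631


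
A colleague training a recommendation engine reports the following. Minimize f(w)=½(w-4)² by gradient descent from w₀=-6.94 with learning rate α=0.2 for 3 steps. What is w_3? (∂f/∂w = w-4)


step 1: grad = -6.94-4 = -10.94; w = -6.94 - 0.2·(-10.94) = -4.752
step 2: grad = -4.752-4 = -8.752; w = -4.752 - 0.2·(-8.752) = -3.0016
step 3: grad = -3.0016-4 = -7.0016; w = -3.0016 - 0.2·(-7.0016) = -1.60128

-1.60128


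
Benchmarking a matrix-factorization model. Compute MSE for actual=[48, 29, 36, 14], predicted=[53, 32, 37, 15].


Squared errors: (48-53)²=25, (29-32)²=9, (36-37)²=1, (14-15)²=1
Sum = 36
MSE = 36/4 = 9

9


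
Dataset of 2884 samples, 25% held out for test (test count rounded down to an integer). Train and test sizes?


Test = ⌊2884·25/100⌋ = 721
Train = 2884 - 721 = 2163

Train: 2163, Test: 721


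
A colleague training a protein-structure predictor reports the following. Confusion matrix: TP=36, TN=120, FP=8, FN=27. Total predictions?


Total = TP + TN + FP + FN
= 36 + 120 + 8 + 27
= 191
(Predicted positive: 44, predicted negative: 147)

191
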